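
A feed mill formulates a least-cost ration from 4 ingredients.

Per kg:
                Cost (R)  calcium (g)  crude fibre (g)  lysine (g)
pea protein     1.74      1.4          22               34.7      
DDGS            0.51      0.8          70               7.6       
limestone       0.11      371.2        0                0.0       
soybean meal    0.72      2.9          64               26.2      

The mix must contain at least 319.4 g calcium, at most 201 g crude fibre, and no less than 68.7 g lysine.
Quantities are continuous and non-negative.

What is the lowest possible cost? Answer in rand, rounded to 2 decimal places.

R1.98

Set it up as a linear program. Let x1 = kg of pea protein, x2 = kg of DDGS, x3 = kg of limestone, x4 = kg of soybean meal.
Minimize 1.74x1 + 0.51x2 + 0.11x3 + 0.72x4 with:
  1.4x1 + 0.8x2 + 371.2x3 + 2.9x4 ≥ 319.4   (calcium)
  22x1 + 70x2 + 64x4 ≤ 201   (crude fibre)
  34.7x1 + 7.6x2 + 26.2x4 ≥ 68.7   (lysine)
  x1, x2, x3, x4 ≥ 0.
The minimum-cost mix takes nothing from pea protein, DDGS — only limestone, soybean meal. There the calcium and lysine constraints are tight.
That vertex is x3 = 0.84, x4 = 2.622.
Objective = 0.11·0.84 + 0.72·2.622 = 1.9802.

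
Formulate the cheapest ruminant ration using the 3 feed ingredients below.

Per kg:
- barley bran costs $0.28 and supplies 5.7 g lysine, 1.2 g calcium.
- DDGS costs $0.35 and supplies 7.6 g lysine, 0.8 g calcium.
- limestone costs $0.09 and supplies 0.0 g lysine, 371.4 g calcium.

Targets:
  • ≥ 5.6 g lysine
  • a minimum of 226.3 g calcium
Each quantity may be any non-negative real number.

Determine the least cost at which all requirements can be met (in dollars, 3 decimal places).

$0.313

Let x1 = kg of barley bran, x2 = kg of DDGS, x3 = kg of limestone.
min 0.28x1 + 0.35x2 + 0.09x3 s.t.:
  5.7x1 + 7.6x2 ≥ 5.6   (lysine)
  1.2x1 + 0.8x2 + 371.4x3 ≥ 226.3   (calcium)
  x1, x2, x3 ≥ 0.
The minimum-cost mix takes nothing from barley bran — only DDGS, limestone. The lysine and calcium requirements are met with equality.
Optimal quantities: DDGS = 0.7368 kg, limestone = 0.6077 kg.
Total cost: 0.35·0.7368 + 0.09·0.6077 = 0.31257.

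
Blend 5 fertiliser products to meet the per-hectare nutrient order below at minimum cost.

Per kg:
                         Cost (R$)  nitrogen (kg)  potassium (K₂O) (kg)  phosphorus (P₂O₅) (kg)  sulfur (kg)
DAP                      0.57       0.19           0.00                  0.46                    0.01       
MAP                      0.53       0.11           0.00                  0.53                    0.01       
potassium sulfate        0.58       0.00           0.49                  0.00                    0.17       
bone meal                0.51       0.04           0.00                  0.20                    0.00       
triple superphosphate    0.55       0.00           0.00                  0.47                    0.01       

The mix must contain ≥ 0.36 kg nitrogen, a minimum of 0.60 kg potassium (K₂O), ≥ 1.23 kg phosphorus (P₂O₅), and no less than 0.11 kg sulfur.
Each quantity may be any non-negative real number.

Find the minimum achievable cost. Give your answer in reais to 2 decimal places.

Set it up as a linear program. Let x1 = kg of DAP, x2 = kg of MAP, x3 = kg of potassium sulfate, x4 = kg of bone meal, x5 = kg of triple superphosphate.
Minimize 0.57x1 + 0.53x2 + 0.58x3 + 0.51x4 + 0.55x5 subject to:
  0.19x1 + 0.11x2 + 0.04x4 ≥ 0.36   (nitrogen)
  0.49x3 ≥ 0.6   (potassium (K₂O))
  0.46x1 + 0.53x2 + 0.2x4 + 0.47x5 ≥ 1.23   (phosphorus (P₂O₅))
  0.01x1 + 0.01x2 + 0.17x3 + 0.01x5 ≥ 0.11   (sulfur)
  x1, x2, x3, x4, x5 ≥ 0.
The cheapest feasible vertex uses only DAP, MAP, potassium sulfate; bone meal, triple superphosphate are not used. Binding constraints: nitrogen, potassium (K₂O), phosphorus (P₂O₅).
So DAP = 1.108 kg, MAP = 1.359 kg, potassium sulfate = 1.224 kg.
Cost = 0.57·1.108 + 0.53·1.359 + 0.58·1.224 = 2.0618.

R$2.06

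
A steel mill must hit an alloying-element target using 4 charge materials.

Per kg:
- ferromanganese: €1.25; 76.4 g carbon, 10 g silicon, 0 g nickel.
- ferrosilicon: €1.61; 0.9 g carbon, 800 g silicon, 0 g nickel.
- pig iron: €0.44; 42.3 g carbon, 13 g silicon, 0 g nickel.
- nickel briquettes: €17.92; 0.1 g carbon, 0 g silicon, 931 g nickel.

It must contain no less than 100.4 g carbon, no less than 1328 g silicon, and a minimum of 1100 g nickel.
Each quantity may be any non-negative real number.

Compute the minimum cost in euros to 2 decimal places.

Let x1 = kg of ferromanganese, x2 = kg of ferrosilicon, x3 = kg of pig iron, x4 = kg of nickel briquettes.
Minimise 1.25x1 + 1.61x2 + 0.44x3 + 17.92x4 with:
  76.4x1 + 0.9x2 + 42.3x3 + 0.1x4 ≥ 100.4   (carbon)
  10x1 + 800x2 + 13x3 ≥ 1328   (silicon)
  931x4 ≥ 1100   (nickel)
  x1, x2, x3, x4 ≥ 0.
The cheapest feasible vertex uses only ferrosilicon, pig iron, nickel briquettes; ferromanganese is not used. The carbon, silicon, nickel requirements are met with equality.
So ferrosilicon = 1.622 kg, pig iron = 2.3362 kg, nickel briquettes = 1.1815 kg.
Total cost: 1.61·1.622 + 0.44·2.3362 + 17.92·1.1815 = 24.8118.

€24.81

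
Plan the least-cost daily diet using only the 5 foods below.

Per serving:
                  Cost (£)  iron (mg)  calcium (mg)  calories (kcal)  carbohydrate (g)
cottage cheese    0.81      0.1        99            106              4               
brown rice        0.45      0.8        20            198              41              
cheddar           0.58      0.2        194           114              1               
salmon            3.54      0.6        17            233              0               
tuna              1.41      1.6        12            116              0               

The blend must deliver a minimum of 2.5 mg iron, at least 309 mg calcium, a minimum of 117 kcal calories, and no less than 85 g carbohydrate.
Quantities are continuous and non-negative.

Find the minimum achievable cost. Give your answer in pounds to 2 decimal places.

£2.02

Set it up as a linear program. Let x1 = servings of cottage cheese, x2 = servings of brown rice, x3 = servings of cheddar, x4 = servings of salmon, x5 = servings of tuna.
Minimise 0.81x1 + 0.45x2 + 0.58x3 + 3.54x4 + 1.41x5 subject to:
  0.1x1 + 0.8x2 + 0.2x3 + 0.6x4 + 1.6x5 ≥ 2.5   (iron)
  99x1 + 20x2 + 194x3 + 17x4 + 12x5 ≥ 309   (calcium)
  106x1 + 198x2 + 114x3 + 233x4 + 116x5 ≥ 117   (calories)
  4x1 + 41x2 + 1x3 ≥ 85   (carbohydrate)
  x1, x2, x3, x4, x5 ≥ 0.
The minimum-cost mix takes nothing from cottage cheese, salmon, tuna — only brown rice, cheddar. There the iron and calcium constraints are tight.
Solving gives x2 = 2.799, x3 = 1.304.
Cost = 0.45·2.799 + 0.58·1.304 = 2.0159.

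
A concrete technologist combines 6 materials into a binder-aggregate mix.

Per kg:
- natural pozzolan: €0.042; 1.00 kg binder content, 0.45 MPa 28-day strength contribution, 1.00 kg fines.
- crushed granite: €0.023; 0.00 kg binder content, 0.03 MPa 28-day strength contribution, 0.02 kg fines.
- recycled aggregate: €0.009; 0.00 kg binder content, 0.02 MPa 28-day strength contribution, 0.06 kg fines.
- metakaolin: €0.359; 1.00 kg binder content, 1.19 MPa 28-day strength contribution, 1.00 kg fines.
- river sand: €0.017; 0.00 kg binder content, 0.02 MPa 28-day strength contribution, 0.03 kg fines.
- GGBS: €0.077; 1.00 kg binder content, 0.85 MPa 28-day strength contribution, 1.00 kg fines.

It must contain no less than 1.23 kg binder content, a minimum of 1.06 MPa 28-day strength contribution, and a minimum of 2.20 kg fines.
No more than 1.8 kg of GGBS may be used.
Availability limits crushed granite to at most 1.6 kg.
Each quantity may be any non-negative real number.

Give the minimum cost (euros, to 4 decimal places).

€0.0985

This is a linear program. Let x1 = kg of natural pozzolan, x2 = kg of crushed granite, x3 = kg of recycled aggregate, x4 = kg of metakaolin, x5 = kg of river sand, x6 = kg of GGBS.
min 0.042x1 + 0.023x2 + 0.009x3 + 0.359x4 + 0.017x5 + 0.077x6 subject to:
  1x1 + 1x4 + 1x6 ≥ 1.23   (binder content)
  0.45x1 + 0.03x2 + 0.02x3 + 1.19x4 + 0.02x5 + 0.85x6 ≥ 1.06   (28-day strength contribution)
  1x1 + 0.02x2 + 0.06x3 + 1x4 + 0.03x5 + 1x6 ≥ 2.2   (fines)
  x6 ≤ 1.8
  x2 ≤ 1.6
  x1, x2, x3, x4, x5, x6 ≥ 0.
The optimal basis is {natural pozzolan, GGBS}; crushed granite, recycled aggregate, metakaolin, river sand drop out. The 28-day strength contribution and fines requirements are met with equality.
Solving gives x1 = 2.025, x6 = 0.175.
Objective = 0.042·2.025 + 0.077·0.175 = 0.098525.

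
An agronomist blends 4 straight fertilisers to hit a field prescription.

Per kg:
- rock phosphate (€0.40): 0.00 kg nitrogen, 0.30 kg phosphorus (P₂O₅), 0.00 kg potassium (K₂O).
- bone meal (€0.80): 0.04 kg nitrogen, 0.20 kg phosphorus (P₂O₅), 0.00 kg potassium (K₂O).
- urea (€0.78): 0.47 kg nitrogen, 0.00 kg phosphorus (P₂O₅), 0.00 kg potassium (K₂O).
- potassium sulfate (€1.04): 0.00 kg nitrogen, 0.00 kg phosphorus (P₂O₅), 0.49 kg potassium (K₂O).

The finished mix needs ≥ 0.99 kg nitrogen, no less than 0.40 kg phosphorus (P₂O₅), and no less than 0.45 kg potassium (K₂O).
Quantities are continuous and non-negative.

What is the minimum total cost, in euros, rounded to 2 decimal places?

€3.13

Let x1 = kg of rock phosphate, x2 = kg of bone meal, x3 = kg of urea, x4 = kg of potassium sulfate.
Minimise 0.4x1 + 0.8x2 + 0.78x3 + 1.04x4 subject to:
  0.04x2 + 0.47x3 ≥ 0.99   (nitrogen)
  0.3x1 + 0.2x2 ≥ 0.4   (phosphorus (P₂O₅))
  0.49x4 ≥ 0.45   (potassium (K₂O))
  x1, x2, x3, x4 ≥ 0.
At the optimum only rock phosphate, urea, potassium sulfate are positive (bone meal = 0). There the nitrogen, phosphorus (P₂O₅), potassium (K₂O) constraints are tight.
So rock phosphate = 1.333 kg, urea = 2.106 kg, potassium sulfate = 0.9184 kg.
Cost = 0.4·1.333 + 0.78·2.106 + 1.04·0.9184 = 3.1310.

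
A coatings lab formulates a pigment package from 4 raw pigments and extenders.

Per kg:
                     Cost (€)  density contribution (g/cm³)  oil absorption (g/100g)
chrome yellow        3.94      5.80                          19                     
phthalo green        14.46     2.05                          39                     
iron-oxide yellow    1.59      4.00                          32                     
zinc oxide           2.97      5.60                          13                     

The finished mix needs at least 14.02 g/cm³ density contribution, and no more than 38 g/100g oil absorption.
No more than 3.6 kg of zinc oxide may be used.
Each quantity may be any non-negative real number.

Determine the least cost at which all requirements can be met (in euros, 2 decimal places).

€7.31

This is a linear program. Let x1 = kg of chrome yellow, x2 = kg of phthalo green, x3 = kg of iron-oxide yellow, x4 = kg of zinc oxide.
Minimise 3.94x1 + 14.46x2 + 1.59x3 + 2.97x4 s.t.:
  5.8x1 + 2.05x2 + 4x3 + 5.6x4 ≥ 14.02   (density contribution)
  19x1 + 39x2 + 32x3 + 13x4 ≤ 38   (oil absorption)
  x4 ≤ 3.6
  x1, x2, x3, x4 ≥ 0.
The cheapest feasible vertex uses only iron-oxide yellow, zinc oxide; chrome yellow, phthalo green are not used. The density contribution and oil absorption requirements are met with equality.
That vertex is x3 = 0.2401, x4 = 2.332.
Total cost: 1.59·0.2401 + 2.97·2.332 = 7.3078.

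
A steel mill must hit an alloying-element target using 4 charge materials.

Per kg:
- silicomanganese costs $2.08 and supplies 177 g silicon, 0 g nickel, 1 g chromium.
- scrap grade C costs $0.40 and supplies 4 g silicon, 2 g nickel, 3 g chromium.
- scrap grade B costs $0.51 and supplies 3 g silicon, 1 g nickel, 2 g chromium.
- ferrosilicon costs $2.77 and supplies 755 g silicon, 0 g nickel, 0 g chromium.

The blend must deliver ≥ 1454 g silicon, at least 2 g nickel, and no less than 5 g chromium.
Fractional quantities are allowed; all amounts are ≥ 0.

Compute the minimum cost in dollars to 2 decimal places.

$5.98

Set it up as a linear program. Let x1 = kg of silicomanganese, x2 = kg of scrap grade C, x3 = kg of scrap grade B, x4 = kg of ferrosilicon.
min 2.08x1 + 0.4x2 + 0.51x3 + 2.77x4 subject to:
  177x1 + 4x2 + 3x3 + 755x4 ≥ 1454   (silicon)
  2x2 + 1x3 ≥ 2   (nickel)
  1x1 + 3x2 + 2x3 ≥ 5   (chromium)
  x1, x2, x3, x4 ≥ 0.
The optimal basis is {scrap grade C, ferrosilicon}; silicomanganese, scrap grade B drop out. The silicon and chromium requirements are met with equality.
Solving gives x2 = 1.667, x4 = 1.917.
Total cost: 0.4·1.667 + 2.77·1.917 = 5.9769.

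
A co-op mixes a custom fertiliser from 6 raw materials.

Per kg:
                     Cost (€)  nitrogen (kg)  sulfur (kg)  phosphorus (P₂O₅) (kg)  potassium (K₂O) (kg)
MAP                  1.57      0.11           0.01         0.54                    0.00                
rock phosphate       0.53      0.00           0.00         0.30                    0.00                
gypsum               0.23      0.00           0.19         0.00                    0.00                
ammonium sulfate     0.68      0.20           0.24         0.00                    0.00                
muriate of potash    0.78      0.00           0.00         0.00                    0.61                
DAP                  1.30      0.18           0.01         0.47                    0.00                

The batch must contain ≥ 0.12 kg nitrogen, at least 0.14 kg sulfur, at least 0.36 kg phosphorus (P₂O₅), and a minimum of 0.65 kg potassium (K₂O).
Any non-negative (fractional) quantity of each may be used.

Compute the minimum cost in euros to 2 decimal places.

Treat it as an LP. Let x1 = kg of MAP, x2 = kg of rock phosphate, x3 = kg of gypsum, x4 = kg of ammonium sulfate, x5 = kg of muriate of potash, x6 = kg of DAP.
Minimise 1.57x1 + 0.53x2 + 0.23x3 + 0.68x4 + 0.78x5 + 1.3x6 with:
  0.11x1 + 0.2x4 + 0.18x6 ≥ 0.12   (nitrogen)
  0.01x1 + 0.19x3 + 0.24x4 + 0.01x6 ≥ 0.14   (sulfur)
  0.54x1 + 0.3x2 + 0.47x6 ≥ 0.36   (phosphorus (P₂O₅))
  0.61x5 ≥ 0.65   (potassium (K₂O))
  x1, x2, x3, x4, x5, x6 ≥ 0.
The cheapest feasible vertex uses only rock phosphate, ammonium sulfate, muriate of potash, DAP; MAP, gypsum are not used. Binding constraints: nitrogen, sulfur, phosphorus (P₂O₅), potassium (K₂O).
That vertex is x2 = 1.17, x4 = 0.5825, x5 = 1.066, x6 = 0.01942.
Hence cost = 0.53·1.17 + 0.68·0.5825 + 0.78·1.066 + 1.3·0.01942 = €1.8729.

€1.87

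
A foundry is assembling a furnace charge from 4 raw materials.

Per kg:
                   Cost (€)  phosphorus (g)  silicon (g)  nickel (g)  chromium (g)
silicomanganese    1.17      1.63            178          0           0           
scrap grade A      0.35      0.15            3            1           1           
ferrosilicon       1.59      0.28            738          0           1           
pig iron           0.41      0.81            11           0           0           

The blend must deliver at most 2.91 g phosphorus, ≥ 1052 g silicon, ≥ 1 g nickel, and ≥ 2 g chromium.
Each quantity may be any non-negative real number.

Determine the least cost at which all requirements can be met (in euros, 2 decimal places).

Let x1 = kg of silicomanganese, x2 = kg of scrap grade A, x3 = kg of ferrosilicon, x4 = kg of pig iron.
Minimise 1.17x1 + 0.35x2 + 1.59x3 + 0.41x4 with:
  1.63x1 + 0.15x2 + 0.28x3 + 0.81x4 ≤ 2.91   (phosphorus)
  178x1 + 3x2 + 738x3 + 11x4 ≥ 1052   (silicon)
  1x2 ≥ 1   (nickel)
  1x2 + 1x3 ≥ 2   (chromium)
  x1, x2, x3, x4 ≥ 0.
At the optimum only scrap grade A, ferrosilicon are positive (silicomanganese, pig iron = 0). Binding constraints: silicon and nickel.
So scrap grade A = 1 kg, ferrosilicon = 1.421 kg.
Total cost: 0.35·1 + 1.59·1.421 = 2.6094.

€2.61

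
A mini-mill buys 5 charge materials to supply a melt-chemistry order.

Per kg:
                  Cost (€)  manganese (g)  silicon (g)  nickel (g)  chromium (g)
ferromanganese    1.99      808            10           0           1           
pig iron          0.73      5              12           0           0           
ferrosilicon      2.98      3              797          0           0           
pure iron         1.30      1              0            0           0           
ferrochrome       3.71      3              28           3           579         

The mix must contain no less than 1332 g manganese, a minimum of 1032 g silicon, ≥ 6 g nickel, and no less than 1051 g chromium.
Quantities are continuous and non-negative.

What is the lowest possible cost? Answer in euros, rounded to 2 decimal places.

€14.26

Let x1 = kg of ferromanganese, x2 = kg of pig iron, x3 = kg of ferrosilicon, x4 = kg of pure iron, x5 = kg of ferrochrome.
Minimise 1.99x1 + 0.73x2 + 2.98x3 + 1.3x4 + 3.71x5 subject to:
  808x1 + 5x2 + 3x3 + 1x4 + 3x5 ≥ 1332   (manganese)
  10x1 + 12x2 + 797x3 + 28x5 ≥ 1032   (silicon)
  3x5 ≥ 6   (nickel)
  1x1 + 579x5 ≥ 1051   (chromium)
  x1, x2, x3, x4, x5 ≥ 0.
At the optimum only ferromanganese, ferrosilicon, ferrochrome are positive (pig iron, pure iron = 0). The manganese, silicon, nickel requirements are met with equality.
So ferromanganese = 1.63662 kg, ferrosilicon = 1.20406 kg, ferrochrome = 2 kg.
Total cost: 1.99·1.63662 + 2.98·1.20406 + 3.71·2 = 14.26497.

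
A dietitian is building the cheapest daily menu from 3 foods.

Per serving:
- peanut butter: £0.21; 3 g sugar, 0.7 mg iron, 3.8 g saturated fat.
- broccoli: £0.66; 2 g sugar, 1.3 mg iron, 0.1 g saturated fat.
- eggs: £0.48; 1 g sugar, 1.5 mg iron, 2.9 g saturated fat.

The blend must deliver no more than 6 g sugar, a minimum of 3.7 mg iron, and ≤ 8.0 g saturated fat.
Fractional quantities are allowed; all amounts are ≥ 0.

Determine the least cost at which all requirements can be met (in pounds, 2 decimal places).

Let x1 = servings of peanut butter, x2 = servings of broccoli, x3 = servings of eggs.
min 0.21x1 + 0.66x2 + 0.48x3 with:
  3x1 + 2x2 + 1x3 ≤ 6   (sugar)
  0.7x1 + 1.3x2 + 1.5x3 ≥ 3.7   (iron)
  3.8x1 + 0.1x2 + 2.9x3 ≤ 8   (saturated fat)
  x1, x2, x3 ≥ 0.
The minimum-cost mix takes nothing from broccoli — only peanut butter, eggs. Binding constraints: iron and saturated fat.
Solving gives x1 = 0.346, x3 = 2.305.
Total cost: 0.21·0.346 + 0.48·2.305 = 1.1791.

£1.18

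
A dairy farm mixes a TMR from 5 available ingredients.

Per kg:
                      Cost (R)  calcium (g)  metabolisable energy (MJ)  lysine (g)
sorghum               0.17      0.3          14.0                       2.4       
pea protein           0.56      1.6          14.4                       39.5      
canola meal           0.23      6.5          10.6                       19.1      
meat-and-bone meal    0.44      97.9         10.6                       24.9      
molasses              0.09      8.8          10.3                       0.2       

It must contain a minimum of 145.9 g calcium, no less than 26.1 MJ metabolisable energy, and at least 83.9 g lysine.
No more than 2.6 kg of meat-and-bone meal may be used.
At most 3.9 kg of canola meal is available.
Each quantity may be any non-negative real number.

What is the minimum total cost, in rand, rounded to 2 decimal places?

R1.19

Let x1 = kg of sorghum, x2 = kg of pea protein, x3 = kg of canola meal, x4 = kg of meat-and-bone meal, x5 = kg of molasses.
min 0.17x1 + 0.56x2 + 0.23x3 + 0.44x4 + 0.09x5 with:
  0.3x1 + 1.6x2 + 6.5x3 + 97.9x4 + 8.8x5 ≥ 145.9   (calcium)
  14x1 + 14.4x2 + 10.6x3 + 10.6x4 + 10.3x5 ≥ 26.1   (metabolisable energy)
  2.4x1 + 39.5x2 + 19.1x3 + 24.9x4 + 0.2x5 ≥ 83.9   (lysine)
  x4 ≤ 2.6
  x3 ≤ 3.9
  x1, x2, x3, x4, x5 ≥ 0.
At the optimum only canola meal, meat-and-bone meal are positive (sorghum, pea protein, molasses = 0). There the calcium and lysine constraints are tight.
So canola meal = 2.682 kg, meat-and-bone meal = 1.312 kg.
Total cost: 0.23·2.682 + 0.44·1.312 = 1.1941.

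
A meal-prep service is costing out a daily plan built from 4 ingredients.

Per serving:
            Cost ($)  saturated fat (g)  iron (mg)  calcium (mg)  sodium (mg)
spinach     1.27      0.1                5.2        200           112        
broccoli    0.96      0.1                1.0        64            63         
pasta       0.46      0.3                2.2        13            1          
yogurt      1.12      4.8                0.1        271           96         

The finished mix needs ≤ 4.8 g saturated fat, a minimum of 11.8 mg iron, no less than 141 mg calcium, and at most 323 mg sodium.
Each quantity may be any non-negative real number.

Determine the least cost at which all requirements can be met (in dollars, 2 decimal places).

Set it up as a linear program. Let x1 = servings of spinach, x2 = servings of broccoli, x3 = servings of pasta, x4 = servings of yogurt.
Minimize 1.27x1 + 0.96x2 + 0.46x3 + 1.12x4 s.t.:
  0.1x1 + 0.1x2 + 0.3x3 + 4.8x4 ≤ 4.8   (saturated fat)
  5.2x1 + 1x2 + 2.2x3 + 0.1x4 ≥ 11.8   (iron)
  200x1 + 64x2 + 13x3 + 271x4 ≥ 141   (calcium)
  112x1 + 63x2 + 1x3 + 96x4 ≤ 323   (sodium)
  x1, x2, x3, x4 ≥ 0.
At the optimum only spinach, pasta are positive (broccoli, yogurt = 0). There the iron and calcium constraints are tight.
Solving gives x1 = 0.4211, x3 = 4.368.
Objective = 1.27·0.4211 + 0.46·4.368 = 2.5441.

$2.54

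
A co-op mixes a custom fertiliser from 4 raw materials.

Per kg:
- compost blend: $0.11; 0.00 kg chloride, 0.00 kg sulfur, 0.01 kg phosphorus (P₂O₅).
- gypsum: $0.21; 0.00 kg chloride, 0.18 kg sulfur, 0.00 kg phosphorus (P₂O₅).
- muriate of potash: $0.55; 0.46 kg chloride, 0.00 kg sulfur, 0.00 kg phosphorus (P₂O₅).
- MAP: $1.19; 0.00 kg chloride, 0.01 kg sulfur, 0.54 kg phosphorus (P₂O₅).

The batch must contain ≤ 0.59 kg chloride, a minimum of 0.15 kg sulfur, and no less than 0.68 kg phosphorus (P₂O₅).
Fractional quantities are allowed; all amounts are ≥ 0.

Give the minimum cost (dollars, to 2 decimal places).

Let x1 = kg of compost blend, x2 = kg of gypsum, x3 = kg of muriate of potash, x4 = kg of MAP.
min 0.11x1 + 0.21x2 + 0.55x3 + 1.19x4 s.t.:
  0.46x3 ≤ 0.59   (chloride)
  0.18x2 + 0.01x4 ≥ 0.15   (sulfur)
  0.01x1 + 0.54x4 ≥ 0.68   (phosphorus (P₂O₅))
  x1, x2, x3, x4 ≥ 0.
The minimum-cost mix takes nothing from compost blend, muriate of potash — only gypsum, MAP. Binding constraints: sulfur and phosphorus (P₂O₅).
Solving gives x2 = 0.7634, x4 = 1.259.
Total cost: 0.21·0.7634 + 1.19·1.259 = 1.6585.

$1.66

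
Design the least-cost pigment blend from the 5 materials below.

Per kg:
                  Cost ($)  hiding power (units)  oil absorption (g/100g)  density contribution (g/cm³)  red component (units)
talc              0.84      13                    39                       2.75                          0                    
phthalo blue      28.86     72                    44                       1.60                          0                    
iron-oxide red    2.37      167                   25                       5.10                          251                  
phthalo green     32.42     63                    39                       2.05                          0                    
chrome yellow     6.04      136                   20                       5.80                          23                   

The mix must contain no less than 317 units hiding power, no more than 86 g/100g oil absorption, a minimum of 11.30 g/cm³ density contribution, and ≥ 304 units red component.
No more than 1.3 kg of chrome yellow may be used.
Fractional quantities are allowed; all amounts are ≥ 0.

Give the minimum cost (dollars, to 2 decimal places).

$4.95

Treat it as an LP. Let x1 = kg of talc, x2 = kg of phthalo blue, x3 = kg of iron-oxide red, x4 = kg of phthalo green, x5 = kg of chrome yellow.
min 0.84x1 + 28.86x2 + 2.37x3 + 32.42x4 + 6.04x5 with:
  13x1 + 72x2 + 167x3 + 63x4 + 136x5 ≥ 317   (hiding power)
  39x1 + 44x2 + 25x3 + 39x4 + 20x5 ≤ 86   (oil absorption)
  2.75x1 + 1.6x2 + 5.1x3 + 2.05x4 + 5.8x5 ≥ 11.3   (density contribution)
  251x3 + 23x5 ≥ 304   (red component)
  x5 ≤ 1.3
  x1, x2, x3, x4, x5 ≥ 0.
The cheapest feasible vertex uses only talc, iron-oxide red; phthalo blue, phthalo green, chrome yellow are not used. Binding constraints: hiding power and density contribution.
That vertex is x1 = 0.6881, x3 = 1.845.
Total cost: 0.84·0.6881 + 2.37·1.845 = 4.9507.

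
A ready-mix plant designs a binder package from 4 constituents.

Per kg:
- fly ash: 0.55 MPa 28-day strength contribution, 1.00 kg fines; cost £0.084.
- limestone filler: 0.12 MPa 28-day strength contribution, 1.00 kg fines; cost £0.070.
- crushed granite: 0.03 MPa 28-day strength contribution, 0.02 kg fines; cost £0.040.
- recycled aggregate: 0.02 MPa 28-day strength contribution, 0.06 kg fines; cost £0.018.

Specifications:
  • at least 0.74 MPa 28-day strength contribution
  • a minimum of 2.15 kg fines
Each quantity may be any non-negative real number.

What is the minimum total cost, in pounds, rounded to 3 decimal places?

£0.166

Let x1 = kg of fly ash, x2 = kg of limestone filler, x3 = kg of crushed granite, x4 = kg of recycled aggregate.
Minimize 0.084x1 + 0.07x2 + 0.04x3 + 0.018x4 with:
  0.55x1 + 0.12x2 + 0.03x3 + 0.02x4 ≥ 0.74   (28-day strength contribution)
  1x1 + 1x2 + 0.02x3 + 0.06x4 ≥ 2.15   (fines)
  x1, x2, x3, x4 ≥ 0.
The optimal basis is {fly ash, limestone filler}; crushed granite, recycled aggregate drop out. Binding constraints: 28-day strength contribution and fines.
So fly ash = 1.121 kg, limestone filler = 1.029 kg.
Objective = 0.084·1.121 + 0.07·1.029 = 0.16619.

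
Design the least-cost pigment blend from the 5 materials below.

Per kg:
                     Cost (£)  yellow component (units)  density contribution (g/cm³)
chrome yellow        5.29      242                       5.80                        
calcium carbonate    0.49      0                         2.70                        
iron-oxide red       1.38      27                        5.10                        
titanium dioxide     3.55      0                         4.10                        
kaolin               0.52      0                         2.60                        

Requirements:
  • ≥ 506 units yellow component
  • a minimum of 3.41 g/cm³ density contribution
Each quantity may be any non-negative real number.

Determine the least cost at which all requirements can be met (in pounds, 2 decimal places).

Let x1 = kg of chrome yellow, x2 = kg of calcium carbonate, x3 = kg of iron-oxide red, x4 = kg of titanium dioxide, x5 = kg of kaolin.
Minimise 5.29x1 + 0.49x2 + 1.38x3 + 3.55x4 + 0.52x5 subject to:
  242x1 + 27x3 ≥ 506   (yellow component)
  5.8x1 + 2.7x2 + 5.1x3 + 4.1x4 + 2.6x5 ≥ 3.41   (density contribution)
  x1, x2, x3, x4, x5 ≥ 0.
The minimum-cost mix takes nothing from calcium carbonate, iron-oxide red, titanium dioxide, kaolin — only chrome yellow. The yellow component requirement is met with equality.
Optimal quantities: chrome yellow = 2.091 kg.
Cost = 5.29·2.091 = 11.0614.

£11.06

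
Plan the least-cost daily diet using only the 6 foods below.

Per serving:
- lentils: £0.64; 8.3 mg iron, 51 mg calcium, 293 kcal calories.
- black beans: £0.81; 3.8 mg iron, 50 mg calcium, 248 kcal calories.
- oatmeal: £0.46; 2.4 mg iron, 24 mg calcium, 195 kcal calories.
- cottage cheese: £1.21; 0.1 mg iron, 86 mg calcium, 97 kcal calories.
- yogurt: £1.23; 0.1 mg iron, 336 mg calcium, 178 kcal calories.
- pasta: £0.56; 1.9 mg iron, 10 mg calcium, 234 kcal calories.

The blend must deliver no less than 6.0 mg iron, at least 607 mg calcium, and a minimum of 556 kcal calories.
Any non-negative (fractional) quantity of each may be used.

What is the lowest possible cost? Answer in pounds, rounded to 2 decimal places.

This is a linear program. Let x1 = servings of lentils, x2 = servings of black beans, x3 = servings of oatmeal, x4 = servings of cottage cheese, x5 = servings of yogurt, x6 = servings of pasta.
min 0.64x1 + 0.81x2 + 0.46x3 + 1.21x4 + 1.23x5 + 0.56x6 with:
  8.3x1 + 3.8x2 + 2.4x3 + 0.1x4 + 0.1x5 + 1.9x6 ≥ 6   (iron)
  51x1 + 50x2 + 24x3 + 86x4 + 336x5 + 10x6 ≥ 607   (calcium)
  293x1 + 248x2 + 195x3 + 97x4 + 178x5 + 234x6 ≥ 556   (calories)
  x1, x2, x3, x4, x5, x6 ≥ 0.
The cheapest feasible vertex uses only lentils, yogurt; black beans, oatmeal, cottage cheese, pasta are not used. Binding constraints: calcium and calories.
So lentils = 0.8814 servings, yogurt = 1.673 servings.
Hence cost = 0.64·0.8814 + 1.23·1.673 = £2.6219.

£2.62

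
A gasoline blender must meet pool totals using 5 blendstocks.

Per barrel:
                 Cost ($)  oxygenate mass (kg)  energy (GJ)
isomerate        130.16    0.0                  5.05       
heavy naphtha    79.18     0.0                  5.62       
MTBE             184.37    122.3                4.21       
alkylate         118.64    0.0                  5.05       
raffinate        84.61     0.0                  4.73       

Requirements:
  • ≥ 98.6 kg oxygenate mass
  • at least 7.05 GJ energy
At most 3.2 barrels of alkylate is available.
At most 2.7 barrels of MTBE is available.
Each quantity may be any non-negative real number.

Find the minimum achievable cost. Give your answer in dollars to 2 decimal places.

$200.15

Treat it as an LP. Let x1 = barrels of isomerate, x2 = barrels of heavy naphtha, x3 = barrels of MTBE, x4 = barrels of alkylate, x5 = barrels of raffinate.
Minimize 130.16x1 + 79.18x2 + 184.37x3 + 118.64x4 + 84.61x5 subject to:
  122.3x3 ≥ 98.6   (oxygenate mass)
  5.05x1 + 5.62x2 + 4.21x3 + 5.05x4 + 4.73x5 ≥ 7.05   (energy)
  x4 ≤ 3.2
  x3 ≤ 2.7
  x1, x2, x3, x4, x5 ≥ 0.
The cheapest feasible vertex uses only heavy naphtha, MTBE; isomerate, alkylate, raffinate are not used. There the oxygenate mass and energy constraints are tight.
Optimal quantities: heavy naphtha = 0.6505 barrels, MTBE = 0.8062 barrels.
Cost = 79.18·0.6505 + 184.37·0.8062 = 200.1457.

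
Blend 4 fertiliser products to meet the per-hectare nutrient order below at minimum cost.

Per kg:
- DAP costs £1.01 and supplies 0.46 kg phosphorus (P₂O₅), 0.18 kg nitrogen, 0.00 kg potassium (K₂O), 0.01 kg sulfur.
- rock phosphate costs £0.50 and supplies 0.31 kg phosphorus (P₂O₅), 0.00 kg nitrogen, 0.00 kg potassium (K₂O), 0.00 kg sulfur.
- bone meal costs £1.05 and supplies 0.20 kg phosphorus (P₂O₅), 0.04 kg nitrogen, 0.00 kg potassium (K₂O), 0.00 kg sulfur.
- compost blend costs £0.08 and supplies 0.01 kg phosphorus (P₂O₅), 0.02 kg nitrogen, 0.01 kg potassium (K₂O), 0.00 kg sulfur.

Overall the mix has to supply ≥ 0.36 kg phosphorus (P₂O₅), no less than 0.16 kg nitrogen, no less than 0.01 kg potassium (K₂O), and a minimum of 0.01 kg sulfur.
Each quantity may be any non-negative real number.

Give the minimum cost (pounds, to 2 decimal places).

£1.09

This is a linear program. Let x1 = kg of DAP, x2 = kg of rock phosphate, x3 = kg of bone meal, x4 = kg of compost blend.
Minimize 1.01x1 + 0.5x2 + 1.05x3 + 0.08x4 s.t.:
  0.46x1 + 0.31x2 + 0.2x3 + 0.01x4 ≥ 0.36   (phosphorus (P₂O₅))
  0.18x1 + 0.04x3 + 0.02x4 ≥ 0.16   (nitrogen)
  0.01x4 ≥ 0.01   (potassium (K₂O))
  0.01x1 ≥ 0.01   (sulfur)
  x1, x2, x3, x4 ≥ 0.
The cheapest feasible vertex uses only DAP, compost blend; rock phosphate, bone meal are not used. The potassium (K₂O) and sulfur requirements are met with equality.
So DAP = 1 kg, compost blend = 1 kg.
Total cost: 1.01·1 + 0.08·1 = 1.0900.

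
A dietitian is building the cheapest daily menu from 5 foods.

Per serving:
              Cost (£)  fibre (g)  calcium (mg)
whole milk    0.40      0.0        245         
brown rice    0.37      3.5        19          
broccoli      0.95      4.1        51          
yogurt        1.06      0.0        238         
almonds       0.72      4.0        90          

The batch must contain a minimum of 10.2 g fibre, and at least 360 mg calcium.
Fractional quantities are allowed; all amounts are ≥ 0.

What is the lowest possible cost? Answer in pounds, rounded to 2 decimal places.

£1.58

Let x1 = servings of whole milk, x2 = servings of brown rice, x3 = servings of broccoli, x4 = servings of yogurt, x5 = servings of almonds.
Minimise 0.4x1 + 0.37x2 + 0.95x3 + 1.06x4 + 0.72x5 s.t.:
  3.5x2 + 4.1x3 + 4x5 ≥ 10.2   (fibre)
  245x1 + 19x2 + 51x3 + 238x4 + 90x5 ≥ 360   (calcium)
  x1, x2, x3, x4, x5 ≥ 0.
The optimal basis is {whole milk, brown rice}; broccoli, yogurt, almonds drop out. The fibre and calcium requirements are met with equality.
Solving gives x1 = 1.243, x2 = 2.914.
Hence cost = 0.4·1.243 + 0.37·2.914 = £1.5754.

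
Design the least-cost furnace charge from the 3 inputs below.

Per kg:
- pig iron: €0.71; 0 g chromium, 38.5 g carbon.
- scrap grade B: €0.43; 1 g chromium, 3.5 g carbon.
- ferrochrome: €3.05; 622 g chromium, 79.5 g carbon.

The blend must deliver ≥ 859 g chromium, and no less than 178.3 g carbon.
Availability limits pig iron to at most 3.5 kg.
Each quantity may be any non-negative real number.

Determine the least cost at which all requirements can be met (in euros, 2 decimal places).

Let x1 = kg of pig iron, x2 = kg of scrap grade B, x3 = kg of ferrochrome.
min 0.71x1 + 0.43x2 + 3.05x3 subject to:
  1x2 + 622x3 ≥ 859   (chromium)
  38.5x1 + 3.5x2 + 79.5x3 ≥ 178.3   (carbon)
  x1 ≤ 3.5
  x1, x2, x3 ≥ 0.
The minimum-cost mix takes nothing from scrap grade B — only pig iron, ferrochrome. There the chromium and carbon constraints are tight.
So pig iron = 1.779 kg, ferrochrome = 1.381 kg.
Cost = 0.71·1.779 + 3.05·1.381 = 5.4751.

€5.48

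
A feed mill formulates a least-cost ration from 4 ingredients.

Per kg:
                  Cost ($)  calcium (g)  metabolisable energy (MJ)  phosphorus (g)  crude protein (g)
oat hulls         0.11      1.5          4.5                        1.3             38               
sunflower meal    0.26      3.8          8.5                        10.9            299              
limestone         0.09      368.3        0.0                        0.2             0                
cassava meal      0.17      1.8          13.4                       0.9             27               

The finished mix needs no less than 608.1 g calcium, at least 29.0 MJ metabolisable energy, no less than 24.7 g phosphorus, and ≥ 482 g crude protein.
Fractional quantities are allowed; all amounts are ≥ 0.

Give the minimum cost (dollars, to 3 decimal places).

This is a linear program. Let x1 = kg of oat hulls, x2 = kg of sunflower meal, x3 = kg of limestone, x4 = kg of cassava meal.
Minimize 0.11x1 + 0.26x2 + 0.09x3 + 0.17x4 with:
  1.5x1 + 3.8x2 + 368.3x3 + 1.8x4 ≥ 608.1   (calcium)
  4.5x1 + 8.5x2 + 13.4x4 ≥ 29   (metabolisable energy)
  1.3x1 + 10.9x2 + 0.2x3 + 0.9x4 ≥ 24.7   (phosphorus)
  38x1 + 299x2 + 27x4 ≥ 482   (crude protein)
  x1, x2, x3, x4 ≥ 0.
The cheapest feasible vertex uses only sunflower meal, limestone, cassava meal; oat hulls is not used. There the calcium, metabolisable energy, phosphorus constraints are tight.
Optimal quantities: sunflower meal = 2.1713 kg, limestone = 1.6249 kg, cassava meal = 0.78688 kg.
Cost = 0.26·2.1713 + 0.09·1.6249 + 0.17·0.78688 = 0.84455.

$0.845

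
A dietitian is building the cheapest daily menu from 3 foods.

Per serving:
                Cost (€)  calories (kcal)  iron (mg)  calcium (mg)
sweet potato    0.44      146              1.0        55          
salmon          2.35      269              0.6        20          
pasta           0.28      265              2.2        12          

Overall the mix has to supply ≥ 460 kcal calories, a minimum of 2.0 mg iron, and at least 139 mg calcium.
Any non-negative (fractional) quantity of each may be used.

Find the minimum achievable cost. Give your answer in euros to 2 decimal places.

Let x1 = servings of sweet potato, x2 = servings of salmon, x3 = servings of pasta.
Minimise 0.44x1 + 2.35x2 + 0.28x3 with:
  146x1 + 269x2 + 265x3 ≥ 460   (calories)
  1x1 + 0.6x2 + 2.2x3 ≥ 2   (iron)
  55x1 + 20x2 + 12x3 ≥ 139   (calcium)
  x1, x2, x3 ≥ 0.
The minimum-cost mix takes nothing from salmon — only sweet potato, pasta. The calories and calcium requirements are met with equality.
That vertex is x1 = 2.442, x3 = 0.3904.
Total cost: 0.44·2.442 + 0.28·0.3904 = 1.1838.

€1.18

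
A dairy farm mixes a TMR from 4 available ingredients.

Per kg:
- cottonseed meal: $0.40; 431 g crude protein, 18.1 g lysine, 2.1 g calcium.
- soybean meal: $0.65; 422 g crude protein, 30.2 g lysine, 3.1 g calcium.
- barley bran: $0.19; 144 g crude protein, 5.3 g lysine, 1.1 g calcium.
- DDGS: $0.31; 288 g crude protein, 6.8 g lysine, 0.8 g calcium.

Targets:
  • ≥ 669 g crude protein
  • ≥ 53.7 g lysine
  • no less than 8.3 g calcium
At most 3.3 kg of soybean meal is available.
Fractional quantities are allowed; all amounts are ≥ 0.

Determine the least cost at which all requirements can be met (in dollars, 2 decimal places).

Let x1 = kg of cottonseed meal, x2 = kg of soybean meal, x3 = kg of barley bran, x4 = kg of DDGS.
Minimise 0.4x1 + 0.65x2 + 0.19x3 + 0.31x4 with:
  431x1 + 422x2 + 144x3 + 288x4 ≥ 669   (crude protein)
  18.1x1 + 30.2x2 + 5.3x3 + 6.8x4 ≥ 53.7   (lysine)
  2.1x1 + 3.1x2 + 1.1x3 + 0.8x4 ≥ 8.3   (calcium)
  x2 ≤ 3.3
  x1, x2, x3, x4 ≥ 0.
The cheapest feasible vertex uses only cottonseed meal, barley bran; soybean meal, DDGS are not used. The lysine and calcium requirements are met with equality.
So cottonseed meal = 1.718 kg, barley bran = 4.267 kg.
Total cost: 0.4·1.718 + 0.19·4.267 = 1.4979.

$1.50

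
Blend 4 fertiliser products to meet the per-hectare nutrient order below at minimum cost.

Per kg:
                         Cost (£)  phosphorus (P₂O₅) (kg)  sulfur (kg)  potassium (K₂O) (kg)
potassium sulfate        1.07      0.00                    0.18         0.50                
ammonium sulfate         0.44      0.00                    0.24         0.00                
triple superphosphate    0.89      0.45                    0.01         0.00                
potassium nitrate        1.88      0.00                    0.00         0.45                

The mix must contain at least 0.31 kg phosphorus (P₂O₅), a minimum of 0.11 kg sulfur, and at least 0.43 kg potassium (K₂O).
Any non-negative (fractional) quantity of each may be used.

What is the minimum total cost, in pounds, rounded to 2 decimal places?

Let x1 = kg of potassium sulfate, x2 = kg of ammonium sulfate, x3 = kg of triple superphosphate, x4 = kg of potassium nitrate.
Minimise 1.07x1 + 0.44x2 + 0.89x3 + 1.88x4 s.t.:
  0.45x3 ≥ 0.31   (phosphorus (P₂O₅))
  0.18x1 + 0.24x2 + 0.01x3 ≥ 0.11   (sulfur)
  0.5x1 + 0.45x4 ≥ 0.43   (potassium (K₂O))
  x1, x2, x3, x4 ≥ 0.
The optimal basis is {potassium sulfate, triple superphosphate}; ammonium sulfate, potassium nitrate drop out. The phosphorus (P₂O₅) and potassium (K₂O) requirements are met with equality.
That vertex is x1 = 0.86, x3 = 0.6889.
Objective = 1.07·0.86 + 0.89·0.6889 = 1.5333.

£1.53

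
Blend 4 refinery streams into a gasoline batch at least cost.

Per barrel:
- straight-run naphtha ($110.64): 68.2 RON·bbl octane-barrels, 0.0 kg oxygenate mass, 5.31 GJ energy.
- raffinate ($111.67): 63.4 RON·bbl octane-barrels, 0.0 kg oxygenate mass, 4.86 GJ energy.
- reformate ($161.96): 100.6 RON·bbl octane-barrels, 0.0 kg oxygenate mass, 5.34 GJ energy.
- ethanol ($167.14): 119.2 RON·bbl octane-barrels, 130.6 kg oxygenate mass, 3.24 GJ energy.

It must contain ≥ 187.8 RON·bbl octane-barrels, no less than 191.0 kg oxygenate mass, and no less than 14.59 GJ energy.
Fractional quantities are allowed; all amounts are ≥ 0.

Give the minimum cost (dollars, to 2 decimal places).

Set it up as a linear program. Let x1 = barrels of straight-run naphtha, x2 = barrels of raffinate, x3 = barrels of reformate, x4 = barrels of ethanol.
min 110.64x1 + 111.67x2 + 161.96x3 + 167.14x4 s.t.:
  68.2x1 + 63.4x2 + 100.6x3 + 119.2x4 ≥ 187.8   (octane-barrels)
  130.6x4 ≥ 191   (oxygenate mass)
  5.31x1 + 4.86x2 + 5.34x3 + 3.24x4 ≥ 14.59   (energy)
  x1, x2, x3, x4 ≥ 0.
The minimum-cost mix takes nothing from raffinate, reformate — only straight-run naphtha, ethanol. Binding constraints: oxygenate mass and energy.
That vertex is x1 = 1.8553, x4 = 1.4625.
Objective = 110.64·1.8553 + 167.14·1.4625 = 449.7126.

$449.71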